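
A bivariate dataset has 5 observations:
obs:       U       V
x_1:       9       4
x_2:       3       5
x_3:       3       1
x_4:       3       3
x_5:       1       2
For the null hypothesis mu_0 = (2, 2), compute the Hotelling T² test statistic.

Step 1 — sample mean vector:
  mean(U) = (9 + 3 + 3 + 3 + 1) / 5 = 19/5 = 3.8
  mean(V) = (4 + 5 + 1 + 3 + 2) / 5 = 15/5 = 3
  x̄ = (3.8, 3),  deviation x̄ - mu_0 = (3.8, 3) - (2, 2) = (1.8, 1).

Step 2 — sample covariance matrix, S[i,j] = (1/(n-1)) · Σ_k (x_{k,i} - mean_i) · (x_{k,j} - mean_j), divisor n-1 = 4:
  S[U,U] = ((5.2)·(5.2) + (-0.8)·(-0.8) + (-0.8)·(-0.8) + (-0.8)·(-0.8) + (-2.8)·(-2.8)) / 4 = 36.8/4 = 9.2
  S[U,V] = ((5.2)·(1) + (-0.8)·(2) + (-0.8)·(-2) + (-0.8)·(0) + (-2.8)·(-1)) / 4 = 8/4 = 2
  S[V,V] = ((1)·(1) + (2)·(2) + (-2)·(-2) + (0)·(0) + (-1)·(-1)) / 4 = 10/4 = 2.5
  S = [[9.2, 2],
 [2, 2.5]].

Step 3 — invert S. det(S) = 9.2·2.5 - (2)² = 19.
  S^{-1} = (1/det) · [[d, -b], [-b, a]] = [[0.1316, -0.1053],
 [-0.1053, 0.4842]].

Step 4 — quadratic form (x̄ - mu_0)^T · S^{-1} · (x̄ - mu_0):
  S^{-1} · (x̄ - mu_0) = (0.1316, 0.2947),
  (x̄ - mu_0)^T · [...] = (1.8)·(0.1316) + (1)·(0.2947) = 0.5316.

Step 5 — scale by n: T² = 5 · 0.5316 = 2.6579.

T² ≈ 2.6579


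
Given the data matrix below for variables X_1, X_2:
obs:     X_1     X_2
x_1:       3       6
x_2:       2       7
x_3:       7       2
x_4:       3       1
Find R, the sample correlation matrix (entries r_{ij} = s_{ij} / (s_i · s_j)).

Step 1 — column means:
  mean(X_1) = (3 + 2 + 7 + 3) / 4 = 15/4 = 3.75
  mean(X_2) = (6 + 7 + 2 + 1) / 4 = 16/4 = 4

Step 2 — sample variances and covariances s[i,j] = (1/(n-1)) · Σ_k (x_{k,i} - mean_i) · (x_{k,j} - mean_j), with n-1 = 3:
  s[X_1,X_1] = ((-0.75)·(-0.75) + (-1.75)·(-1.75) + (3.25)·(3.25) + (-0.75)·(-0.75)) / 3 = 14.75/3 = 4.9167
  s[X_1,X_2] = ((-0.75)·(2) + (-1.75)·(3) + (3.25)·(-2) + (-0.75)·(-3)) / 3 = -11/3 = -3.6667
  s[X_2,X_2] = ((2)·(2) + (3)·(3) + (-2)·(-2) + (-3)·(-3)) / 3 = 26/3 = 8.6667
  Sample standard deviations s_i = √(s[i,i]):
  s(X_1) = √(4.9167) = 2.2174
  s(X_2) = √(8.6667) = 2.9439

Step 3 — r_{ij} = s_{ij} / (s_i · s_j):
  r[X_1,X_1] = 1 (diagonal).
  r[X_1,X_2] = -3.6667 / (2.2174 · 2.9439) = -3.6667 / 6.5277 = -0.5617
  r[X_2,X_2] = 1 (diagonal).

R is symmetric with unit diagonal. Assembling:

R = [[1, -0.5617],
 [-0.5617, 1]]


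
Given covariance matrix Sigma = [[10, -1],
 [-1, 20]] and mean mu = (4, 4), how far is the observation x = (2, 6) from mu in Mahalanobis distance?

Step 1 — centre the observation: (x - mu) = (-2, 2).

Step 2 — invert Sigma. det(Sigma) = 10·20 - (-1)² = 199.
  Sigma^{-1} = (1/det) · [[d, -b], [-b, a]] = [[0.1005, 0.005],
 [0.005, 0.0503]].

Step 3 — form the quadratic (x - mu)^T · Sigma^{-1} · (x - mu):
  Sigma^{-1} · (x - mu) = (-0.191, 0.0905).
  (x - mu)^T · [Sigma^{-1} · (x - mu)] = (-2)·(-0.191) + (2)·(0.0905) = 0.5628.

Step 4 — take square root: d = √(0.5628) ≈ 0.7502.

d(x, mu) = √(0.5628) ≈ 0.7502


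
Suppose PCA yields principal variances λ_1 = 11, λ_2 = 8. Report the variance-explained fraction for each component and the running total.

Step 1 — total variance = trace(Sigma) = Σ λ_i = 11 + 8 = 19.

Step 2 — fraction explained by component i = λ_i / Σ λ:
  PC1: 11/19 = 0.5789
  PC2: 8/19 = 0.4211

Step 3 — cumulative fraction after k components = (λ_1 + ... + λ_k) / Σ λ:
  k = 1: 11/19 = 0.5789
  k = 2: (11 + 8)/19 = 19/19 = 1

Summary (fraction, with percent):

explained: PC1 0.5789 (57.89%), PC2 0.4211 (42.11%);  cumulative: 0.5789, 1


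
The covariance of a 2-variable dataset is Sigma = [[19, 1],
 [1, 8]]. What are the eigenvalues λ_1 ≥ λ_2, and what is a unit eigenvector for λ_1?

Step 1 — characteristic polynomial of 2×2 Sigma:
  det(Sigma - λI) = λ² - trace · λ + det = 0.
  trace = 19 + 8 = 27, det = 19·8 - (1)² = 151.
Step 2 — discriminant:
  Δ = trace² - 4·det = 729 - 604 = 125.
Step 3 — eigenvalues:
  λ = (trace ± √Δ)/2 = (27 ± 11.1803)/2,
  λ_1 = 19.0902,  λ_2 = 7.9098.

Step 4 — unit eigenvector for λ_1: solve (Sigma - λ_1 I)v = 0. First row:
  (19 - 19.0902)·v_x + (1)·v_y = 0, i.e. (-0.0902)·v_x + (1)·v_y = 0,
  so v ∝ (b, λ_1 - a) = (1, 0.0902) = u.
  ||u|| = √((1)² + (0.0902)²) = √(1.0081) ≈ 1.0041,
  v_1 = u/||u|| ≈ (0.996, 0.0898) (||v_1|| = 1).

λ_1 = 19.0902,  λ_2 = 7.9098;  v_1 ≈ (0.996, 0.0898)


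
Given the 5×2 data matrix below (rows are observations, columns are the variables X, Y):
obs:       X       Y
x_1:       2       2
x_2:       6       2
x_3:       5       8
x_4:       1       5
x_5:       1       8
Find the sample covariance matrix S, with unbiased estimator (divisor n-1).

Step 1 — column means:
  mean(X) = (2 + 6 + 5 + 1 + 1) / 5 = 15/5 = 3
  mean(Y) = (2 + 2 + 8 + 5 + 8) / 5 = 25/5 = 5

Step 2 — sample covariance S[i,j] = (1/(n-1)) · Σ_k (x_{k,i} - mean_i) · (x_{k,j} - mean_j), with n-1 = 4.
  S[X,X] = ((-1)·(-1) + (3)·(3) + (2)·(2) + (-2)·(-2) + (-2)·(-2)) / 4 = 22/4 = 5.5
  S[X,Y] = ((-1)·(-3) + (3)·(-3) + (2)·(3) + (-2)·(0) + (-2)·(3)) / 4 = -6/4 = -1.5
  S[Y,Y] = ((-3)·(-3) + (-3)·(-3) + (3)·(3) + (0)·(0) + (3)·(3)) / 4 = 36/4 = 9

S is symmetric (S[j,i] = S[i,j]). Assembling:

S = [[5.5, -1.5],
 [-1.5, 9]]


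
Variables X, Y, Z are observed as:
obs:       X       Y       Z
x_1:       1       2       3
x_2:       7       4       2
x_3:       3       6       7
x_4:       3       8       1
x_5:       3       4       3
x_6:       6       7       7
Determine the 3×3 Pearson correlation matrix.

Step 1 — column means:
  mean(X) = (1 + 7 + 3 + 3 + 3 + 6) / 6 = 23/6 = 3.8333
  mean(Y) = (2 + 4 + 6 + 8 + 4 + 7) / 6 = 31/6 = 5.1667
  mean(Z) = (3 + 2 + 7 + 1 + 3 + 7) / 6 = 23/6 = 3.8333

Step 2 — sample variances and covariances s[i,j] = (1/(n-1)) · Σ_k (x_{k,i} - mean_i) · (x_{k,j} - mean_j), with n-1 = 5:
  s[X,X] = ((-2.8333)·(-2.8333) + (3.1667)·(3.1667) + (-0.8333)·(-0.8333) + (-0.8333)·(-0.8333) + (-0.8333)·(-0.8333) + (2.1667)·(2.1667)) / 5 = 24.8333/5 = 4.9667
  s[X,Y] = ((-2.8333)·(-3.1667) + (3.1667)·(-1.1667) + (-0.8333)·(0.8333) + (-0.8333)·(2.8333) + (-0.8333)·(-1.1667) + (2.1667)·(1.8333)) / 5 = 7.1667/5 = 1.4333
  s[X,Z] = ((-2.8333)·(-0.8333) + (3.1667)·(-1.8333) + (-0.8333)·(3.1667) + (-0.8333)·(-2.8333) + (-0.8333)·(-0.8333) + (2.1667)·(3.1667)) / 5 = 3.8333/5 = 0.7667
  s[Y,Y] = ((-3.1667)·(-3.1667) + (-1.1667)·(-1.1667) + (0.8333)·(0.8333) + (2.8333)·(2.8333) + (-1.1667)·(-1.1667) + (1.8333)·(1.8333)) / 5 = 24.8333/5 = 4.9667
  s[Y,Z] = ((-3.1667)·(-0.8333) + (-1.1667)·(-1.8333) + (0.8333)·(3.1667) + (2.8333)·(-2.8333) + (-1.1667)·(-0.8333) + (1.8333)·(3.1667)) / 5 = 6.1667/5 = 1.2333
  s[Z,Z] = ((-0.8333)·(-0.8333) + (-1.8333)·(-1.8333) + (3.1667)·(3.1667) + (-2.8333)·(-2.8333) + (-0.8333)·(-0.8333) + (3.1667)·(3.1667)) / 5 = 32.8333/5 = 6.5667
  Sample standard deviations s_i = √(s[i,i]):
  s(X) = √(4.9667) = 2.2286
  s(Y) = √(4.9667) = 2.2286
  s(Z) = √(6.5667) = 2.5626

Step 3 — r_{ij} = s_{ij} / (s_i · s_j):
  r[X,X] = 1 (diagonal).
  r[X,Y] = 1.4333 / (2.2286 · 2.2286) = 1.4333 / 4.9667 = 0.2886
  r[X,Z] = 0.7667 / (2.2286 · 2.5626) = 0.7667 / 5.7109 = 0.1342
  r[Y,Y] = 1 (diagonal).
  r[Y,Z] = 1.2333 / (2.2286 · 2.5626) = 1.2333 / 5.7109 = 0.216
  r[Z,Z] = 1 (diagonal).

R is symmetric with unit diagonal. Assembling:

R = [[1, 0.2886, 0.1342],
 [0.2886, 1, 0.216],
 [0.1342, 0.216, 1]]


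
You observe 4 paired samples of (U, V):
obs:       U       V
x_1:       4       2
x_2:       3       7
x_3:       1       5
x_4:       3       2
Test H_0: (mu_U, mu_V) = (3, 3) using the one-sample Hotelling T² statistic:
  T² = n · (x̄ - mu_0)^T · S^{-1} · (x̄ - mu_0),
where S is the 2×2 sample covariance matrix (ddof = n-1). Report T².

Step 1 — sample mean vector:
  mean(U) = (4 + 3 + 1 + 3) / 4 = 11/4 = 2.75
  mean(V) = (2 + 7 + 5 + 2) / 4 = 16/4 = 4
  x̄ = (2.75, 4),  deviation x̄ - mu_0 = (2.75, 4) - (3, 3) = (-0.25, 1).

Step 2 — sample covariance matrix, S[i,j] = (1/(n-1)) · Σ_k (x_{k,i} - mean_i) · (x_{k,j} - mean_j), divisor n-1 = 3:
  S[U,U] = ((1.25)·(1.25) + (0.25)·(0.25) + (-1.75)·(-1.75) + (0.25)·(0.25)) / 3 = 4.75/3 = 1.5833
  S[U,V] = ((1.25)·(-2) + (0.25)·(3) + (-1.75)·(1) + (0.25)·(-2)) / 3 = -4/3 = -1.3333
  S[V,V] = ((-2)·(-2) + (3)·(3) + (1)·(1) + (-2)·(-2)) / 3 = 18/3 = 6
  S = [[1.5833, -1.3333],
 [-1.3333, 6]].

Step 3 — invert S. det(S) = 1.5833·6 - (-1.3333)² = 7.7222.
  S^{-1} = (1/det) · [[d, -b], [-b, a]] = [[0.777, 0.1727],
 [0.1727, 0.205]].

Step 4 — quadratic form (x̄ - mu_0)^T · S^{-1} · (x̄ - mu_0):
  S^{-1} · (x̄ - mu_0) = (-0.0216, 0.1619),
  (x̄ - mu_0)^T · [...] = (-0.25)·(-0.0216) + (1)·(0.1619) = 0.1673.

Step 5 — scale by n: T² = 4 · 0.1673 = 0.6691.

T² ≈ 0.6691


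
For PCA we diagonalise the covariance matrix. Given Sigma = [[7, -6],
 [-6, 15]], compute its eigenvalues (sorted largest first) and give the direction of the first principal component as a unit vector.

Step 1 — characteristic polynomial of 2×2 Sigma:
  det(Sigma - λI) = λ² - trace · λ + det = 0.
  trace = 7 + 15 = 22, det = 7·15 - (-6)² = 69.
Step 2 — discriminant:
  Δ = trace² - 4·det = 484 - 276 = 208.
Step 3 — eigenvalues:
  λ = (trace ± √Δ)/2 = (22 ± 14.4222)/2,
  λ_1 = 18.2111,  λ_2 = 3.7889.

Step 4 — unit eigenvector for λ_1: solve (Sigma - λ_1 I)v = 0. First row:
  (7 - 18.2111)·v_x + (-6)·v_y = 0, i.e. (-11.2111)·v_x + (-6)·v_y = 0,
  so v ∝ (b, λ_1 - a) = (-6, 11.2111); multiply by -1 so the first entry is positive: u = (6, -11.2111).
  ||u|| = √((6)² + (-11.2111)²) = √(161.6888) ≈ 12.7157,
  v_1 = u/||u|| ≈ (0.4719, -0.8817) (||v_1|| = 1).

λ_1 = 18.2111,  λ_2 = 3.7889;  v_1 ≈ (0.4719, -0.8817)


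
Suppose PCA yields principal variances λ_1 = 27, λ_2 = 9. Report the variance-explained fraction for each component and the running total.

Step 1 — total variance = trace(Sigma) = Σ λ_i = 27 + 9 = 36.

Step 2 — fraction explained by component i = λ_i / Σ λ:
  PC1: 27/36 = 0.75
  PC2: 9/36 = 0.25

Step 3 — cumulative fraction after k components = (λ_1 + ... + λ_k) / Σ λ:
  k = 1: 27/36 = 0.75
  k = 2: (27 + 9)/36 = 36/36 = 1

Summary (fraction, with percent):

explained: PC1 0.75 (75%), PC2 0.25 (25%);  cumulative: 0.75, 1


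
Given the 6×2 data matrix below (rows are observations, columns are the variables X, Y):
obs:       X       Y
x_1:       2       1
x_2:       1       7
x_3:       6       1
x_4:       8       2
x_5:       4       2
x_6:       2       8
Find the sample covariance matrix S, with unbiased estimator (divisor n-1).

Step 1 — column means:
  mean(X) = (2 + 1 + 6 + 8 + 4 + 2) / 6 = 23/6 = 3.8333
  mean(Y) = (1 + 7 + 1 + 2 + 2 + 8) / 6 = 21/6 = 3.5

Step 2 — sample covariance S[i,j] = (1/(n-1)) · Σ_k (x_{k,i} - mean_i) · (x_{k,j} - mean_j), with n-1 = 5.
  S[X,X] = ((-1.8333)·(-1.8333) + (-2.8333)·(-2.8333) + (2.1667)·(2.1667) + (4.1667)·(4.1667) + (0.1667)·(0.1667) + (-1.8333)·(-1.8333)) / 5 = 36.8333/5 = 7.3667
  S[X,Y] = ((-1.8333)·(-2.5) + (-2.8333)·(3.5) + (2.1667)·(-2.5) + (4.1667)·(-1.5) + (0.1667)·(-1.5) + (-1.8333)·(4.5)) / 5 = -25.5/5 = -5.1
  S[Y,Y] = ((-2.5)·(-2.5) + (3.5)·(3.5) + (-2.5)·(-2.5) + (-1.5)·(-1.5) + (-1.5)·(-1.5) + (4.5)·(4.5)) / 5 = 49.5/5 = 9.9

S is symmetric (S[j,i] = S[i,j]). Assembling:

S = [[7.3667, -5.1],
 [-5.1, 9.9]]


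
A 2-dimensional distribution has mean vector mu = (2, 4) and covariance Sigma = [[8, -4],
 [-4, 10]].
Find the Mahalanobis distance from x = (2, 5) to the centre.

Step 1 — centre the observation: (x - mu) = (0, 1).

Step 2 — invert Sigma. det(Sigma) = 8·10 - (-4)² = 64.
  Sigma^{-1} = (1/det) · [[d, -b], [-b, a]] = [[0.1562, 0.0625],
 [0.0625, 0.125]].

Step 3 — form the quadratic (x - mu)^T · Sigma^{-1} · (x - mu):
  Sigma^{-1} · (x - mu) = (0.0625, 0.125).
  (x - mu)^T · [Sigma^{-1} · (x - mu)] = (0)·(0.0625) + (1)·(0.125) = 0.125.

Step 4 — take square root: d = √(0.125) ≈ 0.3536.

d(x, mu) = √(0.125) ≈ 0.3536


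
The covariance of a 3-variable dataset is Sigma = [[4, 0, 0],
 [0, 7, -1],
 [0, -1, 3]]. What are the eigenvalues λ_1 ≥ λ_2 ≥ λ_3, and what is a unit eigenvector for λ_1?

Step 1 — characteristic polynomial p(λ) = det(λI - Sigma) = λ³ - tr·λ² + c_1·λ - det, where tr = trace, c_1 = sum of the principal 2×2 minors, det = det(Sigma):
  tr = 4 + 7 + 3 = 14,
  c_1 = (4·7 - (0)²) + (4·3 - (0)²) + (7·3 - (-1)²) = 28 + 12 + 20 = 60,
  det = 4·(7·3 - (-1)²) - (0)·((0)·3 - (-1)·(0)) + (0)·((0)·(-1) - 7·(0)) = 4·(20) - (0)·(0) + (0)·(0) = 80.
  So p(λ) = λ³ - 14λ² + 60λ - 80.
Step 2 — look for an integer root (rational root theorem: any rational root is an integer divisor of 80). Testing λ = 4:
  p(4) = 64 - 224 + 240 - 80 = 0  ✓
  Dividing out (λ - 4): p(λ) = (λ - 4)(λ² - 10λ + 20).
Step 3 — remaining eigenvalues from the quadratic λ² - 10λ + 20 = 0:
  Δ = 10² - 4·20 = 100 - 80 = 20,  λ = (10 ± √20)/2 = (10 ± 4.4721)/2 ≈ 7.2361 or 2.7639.
  Sorted: λ_1 = 7.2361,  λ_2 = 4,  λ_3 = 2.7639  (check: sum = 14 = tr ✓).

Step 4 — unit eigenvector for λ_1 ≈ 7.2361: v spans the null space of (Sigma - λ_1 I), whose rows are
  r_1 = (-3.2361, 0, 0),  r_2 = (0, -0.2361, -1),  r_3 = (0, -1, -4.2361).
  v is orthogonal to every row, so take v ∝ r_1 × r_2 = ((0)·(-1) - (0)·(-0.2361), (0)·(0) - (-3.2361)·(-1), (-3.2361)·(-0.2361) - (0)·(0)) ≈ (0, -3.2361, 0.7639).
  Rescale (multiply by -1 so the first nonzero entry is positive): u = (0, 3.2361, -0.7639).
  ||u|| = √((0)² + (3.2361)² + (-0.7639)²) = √(11.0557) ≈ 3.325,  v_1 = u/||u|| ≈ (0, 0.9732, -0.2298) (||v_1|| = 1).

λ_1 = 7.2361,  λ_2 = 4,  λ_3 = 2.7639;  v_1 ≈ (0, 0.9732, -0.2298)


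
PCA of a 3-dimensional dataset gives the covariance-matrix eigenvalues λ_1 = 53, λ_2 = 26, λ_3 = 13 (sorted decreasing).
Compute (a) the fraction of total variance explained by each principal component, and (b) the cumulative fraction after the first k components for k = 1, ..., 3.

Step 1 — total variance = trace(Sigma) = Σ λ_i = 53 + 26 + 13 = 92.

Step 2 — fraction explained by component i = λ_i / Σ λ:
  PC1: 53/92 = 0.5761
  PC2: 26/92 = 0.2826
  PC3: 13/92 = 0.1413

Step 3 — cumulative fraction after k components = (λ_1 + ... + λ_k) / Σ λ:
  k = 1: 53/92 = 0.5761
  k = 2: (53 + 26)/92 = 79/92 = 0.8587
  k = 3: (53 + 26 + 13)/92 = 92/92 = 1

Summary (fraction, with percent):

explained: PC1 0.5761 (57.61%), PC2 0.2826 (28.26%), PC3 0.1413 (14.13%);  cumulative: 0.5761, 0.8587, 1


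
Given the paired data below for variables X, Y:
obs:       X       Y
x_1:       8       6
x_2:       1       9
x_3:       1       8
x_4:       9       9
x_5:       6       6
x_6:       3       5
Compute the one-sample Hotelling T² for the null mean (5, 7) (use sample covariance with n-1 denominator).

Step 1 — sample mean vector:
  mean(X) = (8 + 1 + 1 + 9 + 6 + 3) / 6 = 28/6 = 4.6667
  mean(Y) = (6 + 9 + 8 + 9 + 6 + 5) / 6 = 43/6 = 7.1667
  x̄ = (4.6667, 7.1667),  deviation x̄ - mu_0 = (4.6667, 7.1667) - (5, 7) = (-0.3333, 0.1667).

Step 2 — sample covariance matrix, S[i,j] = (1/(n-1)) · Σ_k (x_{k,i} - mean_i) · (x_{k,j} - mean_j), divisor n-1 = 5:
  S[X,X] = ((3.3333)·(3.3333) + (-3.6667)·(-3.6667) + (-3.6667)·(-3.6667) + (4.3333)·(4.3333) + (1.3333)·(1.3333) + (-1.6667)·(-1.6667)) / 5 = 61.3333/5 = 12.2667
  S[X,Y] = ((3.3333)·(-1.1667) + (-3.6667)·(1.8333) + (-3.6667)·(0.8333) + (4.3333)·(1.8333) + (1.3333)·(-1.1667) + (-1.6667)·(-2.1667)) / 5 = -3.6667/5 = -0.7333
  S[Y,Y] = ((-1.1667)·(-1.1667) + (1.8333)·(1.8333) + (0.8333)·(0.8333) + (1.8333)·(1.8333) + (-1.1667)·(-1.1667) + (-2.1667)·(-2.1667)) / 5 = 14.8333/5 = 2.9667
  S = [[12.2667, -0.7333],
 [-0.7333, 2.9667]].

Step 3 — invert S. det(S) = 12.2667·2.9667 - (-0.7333)² = 35.8533.
  S^{-1} = (1/det) · [[d, -b], [-b, a]] = [[0.0827, 0.0205],
 [0.0205, 0.3421]].

Step 4 — quadratic form (x̄ - mu_0)^T · S^{-1} · (x̄ - mu_0):
  S^{-1} · (x̄ - mu_0) = (-0.0242, 0.0502),
  (x̄ - mu_0)^T · [...] = (-0.3333)·(-0.0242) + (0.1667)·(0.0502) = 0.0164.

Step 5 — scale by n: T² = 6 · 0.0164 = 0.0985.

T² ≈ 0.0985


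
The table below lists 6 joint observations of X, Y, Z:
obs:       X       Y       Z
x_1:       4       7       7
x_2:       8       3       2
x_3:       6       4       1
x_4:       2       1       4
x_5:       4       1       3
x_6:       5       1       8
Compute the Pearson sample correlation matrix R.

Step 1 — column means:
  mean(X) = (4 + 8 + 6 + 2 + 4 + 5) / 6 = 29/6 = 4.8333
  mean(Y) = (7 + 3 + 4 + 1 + 1 + 1) / 6 = 17/6 = 2.8333
  mean(Z) = (7 + 2 + 1 + 4 + 3 + 8) / 6 = 25/6 = 4.1667

Step 2 — sample variances and covariances s[i,j] = (1/(n-1)) · Σ_k (x_{k,i} - mean_i) · (x_{k,j} - mean_j), with n-1 = 5:
  s[X,X] = ((-0.8333)·(-0.8333) + (3.1667)·(3.1667) + (1.1667)·(1.1667) + (-2.8333)·(-2.8333) + (-0.8333)·(-0.8333) + (0.1667)·(0.1667)) / 5 = 20.8333/5 = 4.1667
  s[X,Y] = ((-0.8333)·(4.1667) + (3.1667)·(0.1667) + (1.1667)·(1.1667) + (-2.8333)·(-1.8333) + (-0.8333)·(-1.8333) + (0.1667)·(-1.8333)) / 5 = 4.8333/5 = 0.9667
  s[X,Z] = ((-0.8333)·(2.8333) + (3.1667)·(-2.1667) + (1.1667)·(-3.1667) + (-2.8333)·(-0.1667) + (-0.8333)·(-1.1667) + (0.1667)·(3.8333)) / 5 = -10.8333/5 = -2.1667
  s[Y,Y] = ((4.1667)·(4.1667) + (0.1667)·(0.1667) + (1.1667)·(1.1667) + (-1.8333)·(-1.8333) + (-1.8333)·(-1.8333) + (-1.8333)·(-1.8333)) / 5 = 28.8333/5 = 5.7667
  s[Y,Z] = ((4.1667)·(2.8333) + (0.1667)·(-2.1667) + (1.1667)·(-3.1667) + (-1.8333)·(-0.1667) + (-1.8333)·(-1.1667) + (-1.8333)·(3.8333)) / 5 = 3.1667/5 = 0.6333
  s[Z,Z] = ((2.8333)·(2.8333) + (-2.1667)·(-2.1667) + (-3.1667)·(-3.1667) + (-0.1667)·(-0.1667) + (-1.1667)·(-1.1667) + (3.8333)·(3.8333)) / 5 = 38.8333/5 = 7.7667
  Sample standard deviations s_i = √(s[i,i]):
  s(X) = √(4.1667) = 2.0412
  s(Y) = √(5.7667) = 2.4014
  s(Z) = √(7.7667) = 2.7869

Step 3 — r_{ij} = s_{ij} / (s_i · s_j):
  r[X,X] = 1 (diagonal).
  r[X,Y] = 0.9667 / (2.0412 · 2.4014) = 0.9667 / 4.9018 = 0.1972
  r[X,Z] = -2.1667 / (2.0412 · 2.7869) = -2.1667 / 5.6887 = -0.3809
  r[Y,Y] = 1 (diagonal).
  r[Y,Z] = 0.6333 / (2.4014 · 2.7869) = 0.6333 / 6.6924 = 0.0946
  r[Z,Z] = 1 (diagonal).

R is symmetric with unit diagonal. Assembling:

R = [[1, 0.1972, -0.3809],
 [0.1972, 1, 0.0946],
 [-0.3809, 0.0946, 1]]


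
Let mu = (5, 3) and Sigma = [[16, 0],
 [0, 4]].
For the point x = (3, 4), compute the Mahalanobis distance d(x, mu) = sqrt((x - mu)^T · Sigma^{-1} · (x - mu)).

Step 1 — centre the observation: (x - mu) = (-2, 1).

Step 2 — invert Sigma. det(Sigma) = 16·4 - (0)² = 64.
  Sigma^{-1} = (1/det) · [[d, -b], [-b, a]] = [[0.0625, 0],
 [0, 0.25]].

Step 3 — form the quadratic (x - mu)^T · Sigma^{-1} · (x - mu):
  Sigma^{-1} · (x - mu) = (-0.125, 0.25).
  (x - mu)^T · [Sigma^{-1} · (x - mu)] = (-2)·(-0.125) + (1)·(0.25) = 0.5.

Step 4 — take square root: d = √(0.5) ≈ 0.7071.

d(x, mu) = √(0.5) ≈ 0.7071


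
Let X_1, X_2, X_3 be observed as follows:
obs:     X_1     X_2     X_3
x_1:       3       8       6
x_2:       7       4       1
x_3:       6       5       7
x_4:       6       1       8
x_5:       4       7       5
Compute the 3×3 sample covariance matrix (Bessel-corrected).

Step 1 — column means:
  mean(X_1) = (3 + 7 + 6 + 6 + 4) / 5 = 26/5 = 5.2
  mean(X_2) = (8 + 4 + 5 + 1 + 7) / 5 = 25/5 = 5
  mean(X_3) = (6 + 1 + 7 + 8 + 5) / 5 = 27/5 = 5.4

Step 2 — sample covariance S[i,j] = (1/(n-1)) · Σ_k (x_{k,i} - mean_i) · (x_{k,j} - mean_j), with n-1 = 4.
  S[X_1,X_1] = ((-2.2)·(-2.2) + (1.8)·(1.8) + (0.8)·(0.8) + (0.8)·(0.8) + (-1.2)·(-1.2)) / 4 = 10.8/4 = 2.7
  S[X_1,X_2] = ((-2.2)·(3) + (1.8)·(-1) + (0.8)·(0) + (0.8)·(-4) + (-1.2)·(2)) / 4 = -14/4 = -3.5
  S[X_1,X_3] = ((-2.2)·(0.6) + (1.8)·(-4.4) + (0.8)·(1.6) + (0.8)·(2.6) + (-1.2)·(-0.4)) / 4 = -5.4/4 = -1.35
  S[X_2,X_2] = ((3)·(3) + (-1)·(-1) + (0)·(0) + (-4)·(-4) + (2)·(2)) / 4 = 30/4 = 7.5
  S[X_2,X_3] = ((3)·(0.6) + (-1)·(-4.4) + (0)·(1.6) + (-4)·(2.6) + (2)·(-0.4)) / 4 = -5/4 = -1.25
  S[X_3,X_3] = ((0.6)·(0.6) + (-4.4)·(-4.4) + (1.6)·(1.6) + (2.6)·(2.6) + (-0.4)·(-0.4)) / 4 = 29.2/4 = 7.3

S is symmetric (S[j,i] = S[i,j]). Assembling:

S = [[2.7, -3.5, -1.35],
 [-3.5, 7.5, -1.25],
 [-1.35, -1.25, 7.3]]


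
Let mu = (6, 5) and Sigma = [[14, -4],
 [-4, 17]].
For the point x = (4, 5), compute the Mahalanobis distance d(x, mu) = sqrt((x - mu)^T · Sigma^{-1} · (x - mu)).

Step 1 — centre the observation: (x - mu) = (-2, 0).

Step 2 — invert Sigma. det(Sigma) = 14·17 - (-4)² = 222.
  Sigma^{-1} = (1/det) · [[d, -b], [-b, a]] = [[0.0766, 0.018],
 [0.018, 0.0631]].

Step 3 — form the quadratic (x - mu)^T · Sigma^{-1} · (x - mu):
  Sigma^{-1} · (x - mu) = (-0.1532, -0.036).
  (x - mu)^T · [Sigma^{-1} · (x - mu)] = (-2)·(-0.1532) + (0)·(-0.036) = 0.3063.

Step 4 — take square root: d = √(0.3063) ≈ 0.5534.

d(x, mu) = √(0.3063) ≈ 0.5534


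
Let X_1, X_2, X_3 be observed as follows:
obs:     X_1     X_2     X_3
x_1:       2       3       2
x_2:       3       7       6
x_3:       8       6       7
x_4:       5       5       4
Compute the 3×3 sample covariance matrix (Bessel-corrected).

Step 1 — column means:
  mean(X_1) = (2 + 3 + 8 + 5) / 4 = 18/4 = 4.5
  mean(X_2) = (3 + 7 + 6 + 5) / 4 = 21/4 = 5.25
  mean(X_3) = (2 + 6 + 7 + 4) / 4 = 19/4 = 4.75

Step 2 — sample covariance S[i,j] = (1/(n-1)) · Σ_k (x_{k,i} - mean_i) · (x_{k,j} - mean_j), with n-1 = 3.
  S[X_1,X_1] = ((-2.5)·(-2.5) + (-1.5)·(-1.5) + (3.5)·(3.5) + (0.5)·(0.5)) / 3 = 21/3 = 7
  S[X_1,X_2] = ((-2.5)·(-2.25) + (-1.5)·(1.75) + (3.5)·(0.75) + (0.5)·(-0.25)) / 3 = 5.5/3 = 1.8333
  S[X_1,X_3] = ((-2.5)·(-2.75) + (-1.5)·(1.25) + (3.5)·(2.25) + (0.5)·(-0.75)) / 3 = 12.5/3 = 4.1667
  S[X_2,X_2] = ((-2.25)·(-2.25) + (1.75)·(1.75) + (0.75)·(0.75) + (-0.25)·(-0.25)) / 3 = 8.75/3 = 2.9167
  S[X_2,X_3] = ((-2.25)·(-2.75) + (1.75)·(1.25) + (0.75)·(2.25) + (-0.25)·(-0.75)) / 3 = 10.25/3 = 3.4167
  S[X_3,X_3] = ((-2.75)·(-2.75) + (1.25)·(1.25) + (2.25)·(2.25) + (-0.75)·(-0.75)) / 3 = 14.75/3 = 4.9167

S is symmetric (S[j,i] = S[i,j]). Assembling:

S = [[7, 1.8333, 4.1667],
 [1.8333, 2.9167, 3.4167],
 [4.1667, 3.4167, 4.9167]]


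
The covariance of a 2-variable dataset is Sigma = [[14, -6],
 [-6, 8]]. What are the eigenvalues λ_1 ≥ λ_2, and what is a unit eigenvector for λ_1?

Step 1 — characteristic polynomial of 2×2 Sigma:
  det(Sigma - λI) = λ² - trace · λ + det = 0.
  trace = 14 + 8 = 22, det = 14·8 - (-6)² = 76.
Step 2 — discriminant:
  Δ = trace² - 4·det = 484 - 304 = 180.
Step 3 — eigenvalues:
  λ = (trace ± √Δ)/2 = (22 ± 13.4164)/2,
  λ_1 = 17.7082,  λ_2 = 4.2918.

Step 4 — unit eigenvector for λ_1: solve (Sigma - λ_1 I)v = 0. First row:
  (14 - 17.7082)·v_x + (-6)·v_y = 0, i.e. (-3.7082)·v_x + (-6)·v_y = 0,
  so v ∝ (b, λ_1 - a) = (-6, 3.7082); multiply by -1 so the first entry is positive: u = (6, -3.7082).
  ||u|| = √((6)² + (-3.7082)²) = √(49.7508) ≈ 7.0534,
  v_1 = u/||u|| ≈ (0.8507, -0.5257) (||v_1|| = 1).

λ_1 = 17.7082,  λ_2 = 4.2918;  v_1 ≈ (0.8507, -0.5257)


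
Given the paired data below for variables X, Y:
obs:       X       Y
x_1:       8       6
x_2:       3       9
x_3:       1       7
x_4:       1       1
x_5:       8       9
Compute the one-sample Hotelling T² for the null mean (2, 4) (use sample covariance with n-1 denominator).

Step 1 — sample mean vector:
  mean(X) = (8 + 3 + 1 + 1 + 8) / 5 = 21/5 = 4.2
  mean(Y) = (6 + 9 + 7 + 1 + 9) / 5 = 32/5 = 6.4
  x̄ = (4.2, 6.4),  deviation x̄ - mu_0 = (4.2, 6.4) - (2, 4) = (2.2, 2.4).

Step 2 — sample covariance matrix, S[i,j] = (1/(n-1)) · Σ_k (x_{k,i} - mean_i) · (x_{k,j} - mean_j), divisor n-1 = 4:
  S[X,X] = ((3.8)·(3.8) + (-1.2)·(-1.2) + (-3.2)·(-3.2) + (-3.2)·(-3.2) + (3.8)·(3.8)) / 4 = 50.8/4 = 12.7
  S[X,Y] = ((3.8)·(-0.4) + (-1.2)·(2.6) + (-3.2)·(0.6) + (-3.2)·(-5.4) + (3.8)·(2.6)) / 4 = 20.6/4 = 5.15
  S[Y,Y] = ((-0.4)·(-0.4) + (2.6)·(2.6) + (0.6)·(0.6) + (-5.4)·(-5.4) + (2.6)·(2.6)) / 4 = 43.2/4 = 10.8
  S = [[12.7, 5.15],
 [5.15, 10.8]].

Step 3 — invert S. det(S) = 12.7·10.8 - (5.15)² = 110.6375.
  S^{-1} = (1/det) · [[d, -b], [-b, a]] = [[0.0976, -0.0465],
 [-0.0465, 0.1148]].

Step 4 — quadratic form (x̄ - mu_0)^T · S^{-1} · (x̄ - mu_0):
  S^{-1} · (x̄ - mu_0) = (0.103, 0.1731),
  (x̄ - mu_0)^T · [...] = (2.2)·(0.103) + (2.4)·(0.1731) = 0.6421.

Step 5 — scale by n: T² = 5 · 0.6421 = 3.2105.

T² ≈ 3.2105


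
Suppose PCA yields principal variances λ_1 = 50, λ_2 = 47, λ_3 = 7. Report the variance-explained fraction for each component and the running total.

Step 1 — total variance = trace(Sigma) = Σ λ_i = 50 + 47 + 7 = 104.

Step 2 — fraction explained by component i = λ_i / Σ λ:
  PC1: 50/104 = 0.4808
  PC2: 47/104 = 0.4519
  PC3: 7/104 = 0.0673

Step 3 — cumulative fraction after k components = (λ_1 + ... + λ_k) / Σ λ:
  k = 1: 50/104 = 0.4808
  k = 2: (50 + 47)/104 = 97/104 = 0.9327
  k = 3: (50 + 47 + 7)/104 = 104/104 = 1

Summary (fraction, with percent):

explained: PC1 0.4808 (48.08%), PC2 0.4519 (45.19%), PC3 0.0673 (6.73%);  cumulative: 0.4808, 0.9327, 1


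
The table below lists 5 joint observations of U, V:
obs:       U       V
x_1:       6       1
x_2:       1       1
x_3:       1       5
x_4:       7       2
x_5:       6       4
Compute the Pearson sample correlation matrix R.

Step 1 — column means:
  mean(U) = (6 + 1 + 1 + 7 + 6) / 5 = 21/5 = 4.2
  mean(V) = (1 + 1 + 5 + 2 + 4) / 5 = 13/5 = 2.6

Step 2 — sample variances and covariances s[i,j] = (1/(n-1)) · Σ_k (x_{k,i} - mean_i) · (x_{k,j} - mean_j), with n-1 = 4:
  s[U,U] = ((1.8)·(1.8) + (-3.2)·(-3.2) + (-3.2)·(-3.2) + (2.8)·(2.8) + (1.8)·(1.8)) / 4 = 34.8/4 = 8.7
  s[U,V] = ((1.8)·(-1.6) + (-3.2)·(-1.6) + (-3.2)·(2.4) + (2.8)·(-0.6) + (1.8)·(1.4)) / 4 = -4.6/4 = -1.15
  s[V,V] = ((-1.6)·(-1.6) + (-1.6)·(-1.6) + (2.4)·(2.4) + (-0.6)·(-0.6) + (1.4)·(1.4)) / 4 = 13.2/4 = 3.3
  Sample standard deviations s_i = √(s[i,i]):
  s(U) = √(8.7) = 2.9496
  s(V) = √(3.3) = 1.8166

Step 3 — r_{ij} = s_{ij} / (s_i · s_j):
  r[U,U] = 1 (diagonal).
  r[U,V] = -1.15 / (2.9496 · 1.8166) = -1.15 / 5.3582 = -0.2146
  r[V,V] = 1 (diagonal).

R is symmetric with unit diagonal. Assembling:

R = [[1, -0.2146],
 [-0.2146, 1]]


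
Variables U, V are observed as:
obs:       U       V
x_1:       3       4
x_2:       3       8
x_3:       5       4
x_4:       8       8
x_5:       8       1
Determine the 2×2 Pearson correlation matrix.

Step 1 — column means:
  mean(U) = (3 + 3 + 5 + 8 + 8) / 5 = 27/5 = 5.4
  mean(V) = (4 + 8 + 4 + 8 + 1) / 5 = 25/5 = 5

Step 2 — sample variances and covariances s[i,j] = (1/(n-1)) · Σ_k (x_{k,i} - mean_i) · (x_{k,j} - mean_j), with n-1 = 4:
  s[U,U] = ((-2.4)·(-2.4) + (-2.4)·(-2.4) + (-0.4)·(-0.4) + (2.6)·(2.6) + (2.6)·(2.6)) / 4 = 25.2/4 = 6.3
  s[U,V] = ((-2.4)·(-1) + (-2.4)·(3) + (-0.4)·(-1) + (2.6)·(3) + (2.6)·(-4)) / 4 = -7/4 = -1.75
  s[V,V] = ((-1)·(-1) + (3)·(3) + (-1)·(-1) + (3)·(3) + (-4)·(-4)) / 4 = 36/4 = 9
  Sample standard deviations s_i = √(s[i,i]):
  s(U) = √(6.3) = 2.51
  s(V) = √(9) = 3

Step 3 — r_{ij} = s_{ij} / (s_i · s_j):
  r[U,U] = 1 (diagonal).
  r[U,V] = -1.75 / (2.51 · 3) = -1.75 / 7.5299 = -0.2324
  r[V,V] = 1 (diagonal).

R is symmetric with unit diagonal. Assembling:

R = [[1, -0.2324],
 [-0.2324, 1]]


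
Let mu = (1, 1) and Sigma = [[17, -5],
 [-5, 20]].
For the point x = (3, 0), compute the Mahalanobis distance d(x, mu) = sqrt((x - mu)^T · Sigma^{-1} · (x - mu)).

Step 1 — centre the observation: (x - mu) = (2, -1).

Step 2 — invert Sigma. det(Sigma) = 17·20 - (-5)² = 315.
  Sigma^{-1} = (1/det) · [[d, -b], [-b, a]] = [[0.0635, 0.0159],
 [0.0159, 0.054]].

Step 3 — form the quadratic (x - mu)^T · Sigma^{-1} · (x - mu):
  Sigma^{-1} · (x - mu) = (0.1111, -0.0222).
  (x - mu)^T · [Sigma^{-1} · (x - mu)] = (2)·(0.1111) + (-1)·(-0.0222) = 0.2444.

Step 4 — take square root: d = √(0.2444) ≈ 0.4944.

d(x, mu) = √(0.2444) ≈ 0.4944


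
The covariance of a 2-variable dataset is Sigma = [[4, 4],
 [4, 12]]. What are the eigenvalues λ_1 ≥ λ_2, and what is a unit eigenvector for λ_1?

Step 1 — characteristic polynomial of 2×2 Sigma:
  det(Sigma - λI) = λ² - trace · λ + det = 0.
  trace = 4 + 12 = 16, det = 4·12 - (4)² = 32.
Step 2 — discriminant:
  Δ = trace² - 4·det = 256 - 128 = 128.
Step 3 — eigenvalues:
  λ = (trace ± √Δ)/2 = (16 ± 11.3137)/2,
  λ_1 = 13.6569,  λ_2 = 2.3431.

Step 4 — unit eigenvector for λ_1: solve (Sigma - λ_1 I)v = 0. First row:
  (4 - 13.6569)·v_x + (4)·v_y = 0, i.e. (-9.6569)·v_x + (4)·v_y = 0,
  so v ∝ (b, λ_1 - a) = (4, 9.6569) = u.
  ||u|| = √((4)² + (9.6569)²) = √(109.2548) ≈ 10.4525,
  v_1 = u/||u|| ≈ (0.3827, 0.9239) (||v_1|| = 1).

λ_1 = 13.6569,  λ_2 = 2.3431;  v_1 ≈ (0.3827, 0.9239)


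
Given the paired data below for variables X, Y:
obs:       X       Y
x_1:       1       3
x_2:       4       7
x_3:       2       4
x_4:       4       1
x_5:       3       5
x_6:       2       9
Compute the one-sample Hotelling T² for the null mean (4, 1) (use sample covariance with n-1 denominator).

Step 1 — sample mean vector:
  mean(X) = (1 + 4 + 2 + 4 + 3 + 2) / 6 = 16/6 = 2.6667
  mean(Y) = (3 + 7 + 4 + 1 + 5 + 9) / 6 = 29/6 = 4.8333
  x̄ = (2.6667, 4.8333),  deviation x̄ - mu_0 = (2.6667, 4.8333) - (4, 1) = (-1.3333, 3.8333).

Step 2 — sample covariance matrix, S[i,j] = (1/(n-1)) · Σ_k (x_{k,i} - mean_i) · (x_{k,j} - mean_j), divisor n-1 = 5:
  S[X,X] = ((-1.6667)·(-1.6667) + (1.3333)·(1.3333) + (-0.6667)·(-0.6667) + (1.3333)·(1.3333) + (0.3333)·(0.3333) + (-0.6667)·(-0.6667)) / 5 = 7.3333/5 = 1.4667
  S[X,Y] = ((-1.6667)·(-1.8333) + (1.3333)·(2.1667) + (-0.6667)·(-0.8333) + (1.3333)·(-3.8333) + (0.3333)·(0.1667) + (-0.6667)·(4.1667)) / 5 = -1.3333/5 = -0.2667
  S[Y,Y] = ((-1.8333)·(-1.8333) + (2.1667)·(2.1667) + (-0.8333)·(-0.8333) + (-3.8333)·(-3.8333) + (0.1667)·(0.1667) + (4.1667)·(4.1667)) / 5 = 40.8333/5 = 8.1667
  S = [[1.4667, -0.2667],
 [-0.2667, 8.1667]].

Step 3 — invert S. det(S) = 1.4667·8.1667 - (-0.2667)² = 11.9067.
  S^{-1} = (1/det) · [[d, -b], [-b, a]] = [[0.6859, 0.0224],
 [0.0224, 0.1232]].

Step 4 — quadratic form (x̄ - mu_0)^T · S^{-1} · (x̄ - mu_0):
  S^{-1} · (x̄ - mu_0) = (-0.8287, 0.4423),
  (x̄ - mu_0)^T · [...] = (-1.3333)·(-0.8287) + (3.8333)·(0.4423) = 2.8005.

Step 5 — scale by n: T² = 6 · 2.8005 = 16.8029.

T² ≈ 16.8029


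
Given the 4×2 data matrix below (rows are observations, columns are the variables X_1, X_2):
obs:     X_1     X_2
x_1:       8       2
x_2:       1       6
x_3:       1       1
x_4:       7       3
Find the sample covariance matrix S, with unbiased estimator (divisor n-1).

Step 1 — column means:
  mean(X_1) = (8 + 1 + 1 + 7) / 4 = 17/4 = 4.25
  mean(X_2) = (2 + 6 + 1 + 3) / 4 = 12/4 = 3

Step 2 — sample covariance S[i,j] = (1/(n-1)) · Σ_k (x_{k,i} - mean_i) · (x_{k,j} - mean_j), with n-1 = 3.
  S[X_1,X_1] = ((3.75)·(3.75) + (-3.25)·(-3.25) + (-3.25)·(-3.25) + (2.75)·(2.75)) / 3 = 42.75/3 = 14.25
  S[X_1,X_2] = ((3.75)·(-1) + (-3.25)·(3) + (-3.25)·(-2) + (2.75)·(0)) / 3 = -7/3 = -2.3333
  S[X_2,X_2] = ((-1)·(-1) + (3)·(3) + (-2)·(-2) + (0)·(0)) / 3 = 14/3 = 4.6667

S is symmetric (S[j,i] = S[i,j]). Assembling:

S = [[14.25, -2.3333],
 [-2.3333, 4.6667]]


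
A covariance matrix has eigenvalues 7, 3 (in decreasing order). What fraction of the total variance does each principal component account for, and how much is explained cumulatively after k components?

Step 1 — total variance = trace(Sigma) = Σ λ_i = 7 + 3 = 10.

Step 2 — fraction explained by component i = λ_i / Σ λ:
  PC1: 7/10 = 0.7
  PC2: 3/10 = 0.3

Step 3 — cumulative fraction after k components = (λ_1 + ... + λ_k) / Σ λ:
  k = 1: 7/10 = 0.7
  k = 2: (7 + 3)/10 = 10/10 = 1

Summary (fraction, with percent):

explained: PC1 0.7 (70%), PC2 0.3 (30%);  cumulative: 0.7, 1


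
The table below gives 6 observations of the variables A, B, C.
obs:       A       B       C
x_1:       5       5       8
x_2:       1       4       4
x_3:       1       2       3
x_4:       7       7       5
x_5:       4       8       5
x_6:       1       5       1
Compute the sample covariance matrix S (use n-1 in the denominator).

Step 1 — column means:
  mean(A) = (5 + 1 + 1 + 7 + 4 + 1) / 6 = 19/6 = 3.1667
  mean(B) = (5 + 4 + 2 + 7 + 8 + 5) / 6 = 31/6 = 5.1667
  mean(C) = (8 + 4 + 3 + 5 + 5 + 1) / 6 = 26/6 = 4.3333

Step 2 — sample covariance S[i,j] = (1/(n-1)) · Σ_k (x_{k,i} - mean_i) · (x_{k,j} - mean_j), with n-1 = 5.
  S[A,A] = ((1.8333)·(1.8333) + (-2.1667)·(-2.1667) + (-2.1667)·(-2.1667) + (3.8333)·(3.8333) + (0.8333)·(0.8333) + (-2.1667)·(-2.1667)) / 5 = 32.8333/5 = 6.5667
  S[A,B] = ((1.8333)·(-0.1667) + (-2.1667)·(-1.1667) + (-2.1667)·(-3.1667) + (3.8333)·(1.8333) + (0.8333)·(2.8333) + (-2.1667)·(-0.1667)) / 5 = 18.8333/5 = 3.7667
  S[A,C] = ((1.8333)·(3.6667) + (-2.1667)·(-0.3333) + (-2.1667)·(-1.3333) + (3.8333)·(0.6667) + (0.8333)·(0.6667) + (-2.1667)·(-3.3333)) / 5 = 20.6667/5 = 4.1333
  S[B,B] = ((-0.1667)·(-0.1667) + (-1.1667)·(-1.1667) + (-3.1667)·(-3.1667) + (1.8333)·(1.8333) + (2.8333)·(2.8333) + (-0.1667)·(-0.1667)) / 5 = 22.8333/5 = 4.5667
  S[B,C] = ((-0.1667)·(3.6667) + (-1.1667)·(-0.3333) + (-3.1667)·(-1.3333) + (1.8333)·(0.6667) + (2.8333)·(0.6667) + (-0.1667)·(-3.3333)) / 5 = 7.6667/5 = 1.5333
  S[C,C] = ((3.6667)·(3.6667) + (-0.3333)·(-0.3333) + (-1.3333)·(-1.3333) + (0.6667)·(0.6667) + (0.6667)·(0.6667) + (-3.3333)·(-3.3333)) / 5 = 27.3333/5 = 5.4667

S is symmetric (S[j,i] = S[i,j]). Assembling:

S = [[6.5667, 3.7667, 4.1333],
 [3.7667, 4.5667, 1.5333],
 [4.1333, 1.5333, 5.4667]]


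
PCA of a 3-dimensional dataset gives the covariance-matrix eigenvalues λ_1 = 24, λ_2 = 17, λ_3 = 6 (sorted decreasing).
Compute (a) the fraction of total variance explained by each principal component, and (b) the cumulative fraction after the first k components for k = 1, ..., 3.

Step 1 — total variance = trace(Sigma) = Σ λ_i = 24 + 17 + 6 = 47.

Step 2 — fraction explained by component i = λ_i / Σ λ:
  PC1: 24/47 = 0.5106
  PC2: 17/47 = 0.3617
  PC3: 6/47 = 0.1277

Step 3 — cumulative fraction after k components = (λ_1 + ... + λ_k) / Σ λ:
  k = 1: 24/47 = 0.5106
  k = 2: (24 + 17)/47 = 41/47 = 0.8723
  k = 3: (24 + 17 + 6)/47 = 47/47 = 1

Summary (fraction, with percent):

explained: PC1 0.5106 (51.06%), PC2 0.3617 (36.17%), PC3 0.1277 (12.77%);  cumulative: 0.5106, 0.8723, 1


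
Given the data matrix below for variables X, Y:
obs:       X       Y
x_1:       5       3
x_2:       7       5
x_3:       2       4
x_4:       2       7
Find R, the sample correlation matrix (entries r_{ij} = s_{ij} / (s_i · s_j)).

Step 1 — column means:
  mean(X) = (5 + 7 + 2 + 2) / 4 = 16/4 = 4
  mean(Y) = (3 + 5 + 4 + 7) / 4 = 19/4 = 4.75

Step 2 — sample variances and covariances s[i,j] = (1/(n-1)) · Σ_k (x_{k,i} - mean_i) · (x_{k,j} - mean_j), with n-1 = 3:
  s[X,X] = ((1)·(1) + (3)·(3) + (-2)·(-2) + (-2)·(-2)) / 3 = 18/3 = 6
  s[X,Y] = ((1)·(-1.75) + (3)·(0.25) + (-2)·(-0.75) + (-2)·(2.25)) / 3 = -4/3 = -1.3333
  s[Y,Y] = ((-1.75)·(-1.75) + (0.25)·(0.25) + (-0.75)·(-0.75) + (2.25)·(2.25)) / 3 = 8.75/3 = 2.9167
  Sample standard deviations s_i = √(s[i,i]):
  s(X) = √(6) = 2.4495
  s(Y) = √(2.9167) = 1.7078

Step 3 — r_{ij} = s_{ij} / (s_i · s_j):
  r[X,X] = 1 (diagonal).
  r[X,Y] = -1.3333 / (2.4495 · 1.7078) = -1.3333 / 4.1833 = -0.3187
  r[Y,Y] = 1 (diagonal).

R is symmetric with unit diagonal. Assembling:

R = [[1, -0.3187],
 [-0.3187, 1]]


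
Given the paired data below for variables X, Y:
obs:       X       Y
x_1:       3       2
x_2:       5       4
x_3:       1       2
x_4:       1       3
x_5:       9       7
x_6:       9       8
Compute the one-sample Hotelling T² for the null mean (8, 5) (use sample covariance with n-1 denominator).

Step 1 — sample mean vector:
  mean(X) = (3 + 5 + 1 + 1 + 9 + 9) / 6 = 28/6 = 4.6667
  mean(Y) = (2 + 4 + 2 + 3 + 7 + 8) / 6 = 26/6 = 4.3333
  x̄ = (4.6667, 4.3333),  deviation x̄ - mu_0 = (4.6667, 4.3333) - (8, 5) = (-3.3333, -0.6667).

Step 2 — sample covariance matrix, S[i,j] = (1/(n-1)) · Σ_k (x_{k,i} - mean_i) · (x_{k,j} - mean_j), divisor n-1 = 5:
  S[X,X] = ((-1.6667)·(-1.6667) + (0.3333)·(0.3333) + (-3.6667)·(-3.6667) + (-3.6667)·(-3.6667) + (4.3333)·(4.3333) + (4.3333)·(4.3333)) / 5 = 67.3333/5 = 13.4667
  S[X,Y] = ((-1.6667)·(-2.3333) + (0.3333)·(-0.3333) + (-3.6667)·(-2.3333) + (-3.6667)·(-1.3333) + (4.3333)·(2.6667) + (4.3333)·(3.6667)) / 5 = 44.6667/5 = 8.9333
  S[Y,Y] = ((-2.3333)·(-2.3333) + (-0.3333)·(-0.3333) + (-2.3333)·(-2.3333) + (-1.3333)·(-1.3333) + (2.6667)·(2.6667) + (3.6667)·(3.6667)) / 5 = 33.3333/5 = 6.6667
  S = [[13.4667, 8.9333],
 [8.9333, 6.6667]].

Step 3 — invert S. det(S) = 13.4667·6.6667 - (8.9333)² = 9.9733.
  S^{-1} = (1/det) · [[d, -b], [-b, a]] = [[0.6684, -0.8957],
 [-0.8957, 1.3503]].

Step 4 — quadratic form (x̄ - mu_0)^T · S^{-1} · (x̄ - mu_0):
  S^{-1} · (x̄ - mu_0) = (-1.631, 2.0856),
  (x̄ - mu_0)^T · [...] = (-3.3333)·(-1.631) + (-0.6667)·(2.0856) = 4.0463.

Step 5 — scale by n: T² = 6 · 4.0463 = 24.2781.

T² ≈ 24.2781


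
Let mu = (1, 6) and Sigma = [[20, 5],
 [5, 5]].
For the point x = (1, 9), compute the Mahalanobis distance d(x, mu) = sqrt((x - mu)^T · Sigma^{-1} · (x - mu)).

Step 1 — centre the observation: (x - mu) = (0, 3).

Step 2 — invert Sigma. det(Sigma) = 20·5 - (5)² = 75.
  Sigma^{-1} = (1/det) · [[d, -b], [-b, a]] = [[0.0667, -0.0667],
 [-0.0667, 0.2667]].

Step 3 — form the quadratic (x - mu)^T · Sigma^{-1} · (x - mu):
  Sigma^{-1} · (x - mu) = (-0.2, 0.8).
  (x - mu)^T · [Sigma^{-1} · (x - mu)] = (0)·(-0.2) + (3)·(0.8) = 2.4.

Step 4 — take square root: d = √(2.4) ≈ 1.5492.

d(x, mu) = √(2.4) ≈ 1.5492


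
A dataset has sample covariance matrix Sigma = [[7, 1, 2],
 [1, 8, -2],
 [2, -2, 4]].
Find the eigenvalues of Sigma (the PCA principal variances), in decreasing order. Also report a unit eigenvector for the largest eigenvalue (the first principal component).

Step 1 — characteristic polynomial p(λ) = det(λI - Sigma) = λ³ - tr·λ² + c_1·λ - det, where tr = trace, c_1 = sum of the principal 2×2 minors, det = det(Sigma):
  tr = 7 + 8 + 4 = 19,
  c_1 = (7·8 - (1)²) + (7·4 - (2)²) + (8·4 - (-2)²) = 55 + 24 + 28 = 107,
  det = 7·(8·4 - (-2)²) - (1)·((1)·4 - (-2)·(2)) + (2)·((1)·(-2) - 8·(2)) = 7·(28) - (1)·(8) + (2)·(-18) = 152.
  So p(λ) = λ³ - 19λ² + 107λ - 152.
Step 2 — look for an integer root (rational root theorem: any rational root is an integer divisor of 152). Testing λ = 8:
  p(8) = 512 - 1216 + 856 - 152 = 0  ✓
  Dividing out (λ - 8): p(λ) = (λ - 8)(λ² - 11λ + 19).
Step 3 — remaining eigenvalues from the quadratic λ² - 11λ + 19 = 0:
  Δ = 11² - 4·19 = 121 - 76 = 45,  λ = (11 ± √45)/2 = (11 ± 6.7082)/2 ≈ 8.8541 or 2.1459.
  Sorted: λ_1 = 8.8541,  λ_2 = 8,  λ_3 = 2.1459  (check: sum = 19 = tr ✓).

Step 4 — unit eigenvector for λ_1 ≈ 8.8541: v spans the null space of (Sigma - λ_1 I), whose rows are
  r_1 = (-1.8541, 1, 2),  r_2 = (1, -0.8541, -2),  r_3 = (2, -2, -4.8541).
  v is orthogonal to every row, so take v ∝ r_1 × r_2 = ((1)·(-2) - (2)·(-0.8541), (2)·(1) - (-1.8541)·(-2), (-1.8541)·(-0.8541) - (1)·(1)) ≈ (-0.2918, -1.7082, 0.5836).
  Rescale (multiply by -1 so the first nonzero entry is positive): u = (0.2918, 1.7082, -0.5836).
  ||u|| = √((0.2918)² + (1.7082)² + (-0.5836)²) = √(3.3437) ≈ 1.8286,  v_1 = u/||u|| ≈ (0.1596, 0.9342, -0.3192) (||v_1|| = 1).

λ_1 = 8.8541,  λ_2 = 8,  λ_3 = 2.1459;  v_1 ≈ (0.1596, 0.9342, -0.3192)


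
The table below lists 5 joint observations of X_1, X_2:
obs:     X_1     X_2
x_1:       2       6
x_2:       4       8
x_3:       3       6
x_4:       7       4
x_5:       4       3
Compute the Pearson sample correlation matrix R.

Step 1 — column means:
  mean(X_1) = (2 + 4 + 3 + 7 + 4) / 5 = 20/5 = 4
  mean(X_2) = (6 + 8 + 6 + 4 + 3) / 5 = 27/5 = 5.4

Step 2 — sample variances and covariances s[i,j] = (1/(n-1)) · Σ_k (x_{k,i} - mean_i) · (x_{k,j} - mean_j), with n-1 = 4:
  s[X_1,X_1] = ((-2)·(-2) + (0)·(0) + (-1)·(-1) + (3)·(3) + (0)·(0)) / 4 = 14/4 = 3.5
  s[X_1,X_2] = ((-2)·(0.6) + (0)·(2.6) + (-1)·(0.6) + (3)·(-1.4) + (0)·(-2.4)) / 4 = -6/4 = -1.5
  s[X_2,X_2] = ((0.6)·(0.6) + (2.6)·(2.6) + (0.6)·(0.6) + (-1.4)·(-1.4) + (-2.4)·(-2.4)) / 4 = 15.2/4 = 3.8
  Sample standard deviations s_i = √(s[i,i]):
  s(X_1) = √(3.5) = 1.8708
  s(X_2) = √(3.8) = 1.9494

Step 3 — r_{ij} = s_{ij} / (s_i · s_j):
  r[X_1,X_1] = 1 (diagonal).
  r[X_1,X_2] = -1.5 / (1.8708 · 1.9494) = -1.5 / 3.6469 = -0.4113
  r[X_2,X_2] = 1 (diagonal).

R is symmetric with unit diagonal. Assembling:

R = [[1, -0.4113],
 [-0.4113, 1]]
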